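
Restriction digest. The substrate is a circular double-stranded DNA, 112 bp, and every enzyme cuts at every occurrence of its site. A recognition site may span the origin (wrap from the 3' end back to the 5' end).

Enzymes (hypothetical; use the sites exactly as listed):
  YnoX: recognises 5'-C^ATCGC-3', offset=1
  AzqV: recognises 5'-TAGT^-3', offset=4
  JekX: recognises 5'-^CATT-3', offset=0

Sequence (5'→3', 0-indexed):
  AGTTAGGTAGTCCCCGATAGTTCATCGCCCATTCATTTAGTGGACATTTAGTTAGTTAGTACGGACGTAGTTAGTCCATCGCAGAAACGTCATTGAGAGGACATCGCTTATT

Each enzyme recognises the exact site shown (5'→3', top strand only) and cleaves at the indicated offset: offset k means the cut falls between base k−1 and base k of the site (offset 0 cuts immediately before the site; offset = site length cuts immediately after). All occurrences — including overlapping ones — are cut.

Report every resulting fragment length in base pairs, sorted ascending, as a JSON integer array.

[2,2,3,4,4,4,4,6,8,8,8,10,11,12,13,13]

Site scan:
  YnoX (CATCGC, off=1): starts [22, 76, 101] → cuts [23, 77, 102]
  AzqV (TAGT, off=4): starts [7, 17, 37, 48, 52, 56, 67, 71, 111] → cuts [3, 11, 21, 41, 52, 56, 60, 71, 75]
  JekX (CATT, off=0): starts [29, 33, 44, 90] → cuts [29, 33, 44, 90]

All cut coordinates (distinct, sorted): [3, 11, 21, 23, 29, 33, 41, 44, 52, 56, 60, 71, 75, 77, 90, 102]

Fragment lengths:
  3→11: 8 bp
  11→21: 10 bp
  21→23: 2 bp
  23→29: 6 bp
  29→33: 4 bp
  33→41: 8 bp
  41→44: 3 bp
  44→52: 8 bp
  52→56: 4 bp
  56→60: 4 bp
  60→71: 11 bp
  71→75: 4 bp
  75→77: 2 bp
  77→90: 13 bp
  90→102: 12 bp
  102→3 (wrap): 112-102+3 = 13 bp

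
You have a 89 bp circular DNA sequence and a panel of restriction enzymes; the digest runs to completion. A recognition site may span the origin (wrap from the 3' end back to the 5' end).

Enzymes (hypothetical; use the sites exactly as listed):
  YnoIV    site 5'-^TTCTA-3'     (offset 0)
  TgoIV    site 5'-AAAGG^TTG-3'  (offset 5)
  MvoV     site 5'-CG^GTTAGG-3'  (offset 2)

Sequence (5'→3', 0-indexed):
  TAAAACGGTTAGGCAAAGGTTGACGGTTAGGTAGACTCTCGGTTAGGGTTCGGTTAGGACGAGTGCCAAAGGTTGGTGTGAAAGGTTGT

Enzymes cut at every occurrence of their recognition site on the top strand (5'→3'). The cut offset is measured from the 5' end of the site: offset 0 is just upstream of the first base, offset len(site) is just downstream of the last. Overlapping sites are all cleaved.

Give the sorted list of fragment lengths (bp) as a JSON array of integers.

Per-enzyme occurrences:
  YnoIV (TTCTA, off=0): no sites
  TgoIV (AAAGGTTG, off=5): starts [14, 67, 80] → cuts [19, 72, 85]
  MvoV (CGGTTAGG, off=2): starts [5, 23, 39, 50] → cuts [7, 25, 41, 52]

All cut coordinates (distinct, sorted): [7, 19, 25, 41, 52, 72, 85]

Fragment lengths:
  7→19: 12 bp
  19→25: 6 bp
  25→41: 16 bp
  41→52: 11 bp
  52→72: 20 bp
  72→85: 13 bp
  85→7 (wrap): 89-85+7 = 11 bp

[6,11,11,12,13,16,20]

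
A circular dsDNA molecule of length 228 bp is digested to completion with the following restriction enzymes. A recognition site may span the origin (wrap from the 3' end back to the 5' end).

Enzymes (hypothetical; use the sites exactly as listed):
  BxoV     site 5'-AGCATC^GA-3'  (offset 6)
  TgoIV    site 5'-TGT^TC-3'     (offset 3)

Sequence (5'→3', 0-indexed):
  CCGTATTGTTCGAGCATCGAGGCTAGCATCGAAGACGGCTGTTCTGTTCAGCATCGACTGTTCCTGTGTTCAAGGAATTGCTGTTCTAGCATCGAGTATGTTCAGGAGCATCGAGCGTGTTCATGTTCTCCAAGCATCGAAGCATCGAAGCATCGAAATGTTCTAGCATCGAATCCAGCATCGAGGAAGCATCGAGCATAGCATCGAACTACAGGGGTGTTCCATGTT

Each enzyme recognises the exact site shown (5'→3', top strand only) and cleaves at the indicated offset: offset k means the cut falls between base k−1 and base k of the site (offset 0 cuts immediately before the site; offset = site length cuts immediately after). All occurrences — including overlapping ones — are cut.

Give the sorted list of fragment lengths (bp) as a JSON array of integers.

Scan for sites:
  BxoV (AGCATCGA, off=6): starts [12, 24, 49, 87, 106, 132, 140, 148, 164, 176, 187, 199] → cuts [18, 30, 55, 93, 112, 138, 146, 154, 170, 182, 193, 205]
  TgoIV (TGTTC, off=3): starts [6, 39, 44, 58, 66, 81, 98, 117, 123, 158, 217, 224] → cuts [9, 42, 47, 61, 69, 84, 101, 120, 126, 161, 220, 227]

Pooled cuts: [9, 18, 30, 42, 47, 55, 61, 69, 84, 93, 101, 112, 120, 126, 138, 146, 154, 161, 170, 182, 193, 205, 220, 227]

Fragment lengths:
  9→18: 9 bp
  18→30: 12 bp
  30→42: 12 bp
  42→47: 5 bp
  47→55: 8 bp
  55→61: 6 bp
  61→69: 8 bp
  69→84: 15 bp
  84→93: 9 bp
  93→101: 8 bp
  101→112: 11 bp
  112→120: 8 bp
  120→126: 6 bp
  126→138: 12 bp
  138→146: 8 bp
  146→154: 8 bp
  154→161: 7 bp
  161→170: 9 bp
  170→182: 12 bp
  182→193: 11 bp
  193→205: 12 bp
  205→220: 15 bp
  220→227: 7 bp
  227→9 (wrap): 228-227+9 = 10 bp

[5,6,6,7,7,8,8,8,8,8,8,9,9,9,10,11,11,12,12,12,12,12,15,15]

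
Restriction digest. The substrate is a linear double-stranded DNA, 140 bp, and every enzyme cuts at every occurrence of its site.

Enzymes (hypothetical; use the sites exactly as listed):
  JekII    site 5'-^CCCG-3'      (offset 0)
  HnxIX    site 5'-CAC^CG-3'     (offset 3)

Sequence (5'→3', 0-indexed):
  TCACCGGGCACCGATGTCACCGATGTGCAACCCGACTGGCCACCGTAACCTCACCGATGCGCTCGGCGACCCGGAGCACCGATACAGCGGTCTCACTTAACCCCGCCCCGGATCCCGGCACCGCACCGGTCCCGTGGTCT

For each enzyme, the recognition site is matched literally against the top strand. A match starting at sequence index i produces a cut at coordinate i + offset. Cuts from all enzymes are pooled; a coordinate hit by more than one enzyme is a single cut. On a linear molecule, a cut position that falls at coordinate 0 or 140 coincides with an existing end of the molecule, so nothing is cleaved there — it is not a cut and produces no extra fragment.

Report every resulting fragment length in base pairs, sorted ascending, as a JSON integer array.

Site scan:
  JekII CCCG/0: at [30, 69, 101, 106, 113, 130] ⇒ [30, 69, 101, 106, 113, 130]
  HnxIX CACCG/3: at [1, 8, 17, 40, 51, 76, 118, 123] ⇒ [4, 11, 20, 43, 54, 79, 121, 126]

Pooled cuts: [4, 11, 20, 30, 43, 54, 69, 79, 101, 106, 113, 121, 126, 130]

Fragments:
  [0,4): 4 bp
  [4,11): 7 bp
  [11,20): 9 bp
  [20,30): 10 bp
  [30,43): 13 bp
  [43,54): 11 bp
  [54,69): 15 bp
  [69,79): 10 bp
  [79,101): 22 bp
  [101,106): 5 bp
  [106,113): 7 bp
  [113,121): 8 bp
  [121,126): 5 bp
  [126,130): 4 bp
  [130,140): 10 bp

[4,4,5,5,7,7,8,9,10,10,10,11,13,15,22]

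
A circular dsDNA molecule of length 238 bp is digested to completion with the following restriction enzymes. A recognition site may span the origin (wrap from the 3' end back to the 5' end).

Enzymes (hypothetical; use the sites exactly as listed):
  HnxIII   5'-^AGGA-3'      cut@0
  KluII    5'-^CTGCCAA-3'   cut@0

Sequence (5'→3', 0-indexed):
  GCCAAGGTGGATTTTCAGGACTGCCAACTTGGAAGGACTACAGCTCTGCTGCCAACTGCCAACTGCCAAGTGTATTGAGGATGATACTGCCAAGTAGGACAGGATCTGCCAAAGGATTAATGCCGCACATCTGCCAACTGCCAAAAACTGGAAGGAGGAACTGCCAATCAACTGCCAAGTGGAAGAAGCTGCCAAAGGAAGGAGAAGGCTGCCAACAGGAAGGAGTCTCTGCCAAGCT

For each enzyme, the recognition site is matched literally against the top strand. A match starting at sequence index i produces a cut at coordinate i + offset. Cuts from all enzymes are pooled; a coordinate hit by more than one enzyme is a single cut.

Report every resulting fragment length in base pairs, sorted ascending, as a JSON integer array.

[3,4,4,4,5,5,5,7,7,7,7,7,8,8,8,9,9,9,11,13,15,15,15,17,18,18]

Scan for sites:
  HnxIII AGGA/0: at [16, 33, 77, 95, 100, 112, 152, 155, 195, 199, 216, 220] ⇒ [16, 33, 77, 95, 100, 112, 152, 155, 195, 199, 216, 220]
  KluII CTGCCAA/0: at [20, 48, 55, 62, 86, 105, 130, 137, 160, 171, 188, 208, 228, 236] ⇒ [20, 48, 55, 62, 86, 105, 130, 137, 160, 171, 188, 208, 228, 236]

Pooled cuts: [16, 20, 33, 48, 55, 62, 77, 86, 95, 100, 105, 112, 130, 137, 152, 155, 160, 171, 188, 195, 199, 208, 216, 220, 228, 236]

Fragments:
  16→20: 4 bp
  20→33: 13 bp
  33→48: 15 bp
  48→55: 7 bp
  55→62: 7 bp
  62→77: 15 bp
  77→86: 9 bp
  86→95: 9 bp
  95→100: 5 bp
  100→105: 5 bp
  105→112: 7 bp
  112→130: 18 bp
  130→137: 7 bp
  137→152: 15 bp
  152→155: 3 bp
  155→160: 5 bp
  160→171: 11 bp
  171→188: 17 bp
  188→195: 7 bp
  195→199: 4 bp
  199→208: 9 bp
  208→216: 8 bp
  216→220: 4 bp
  220→228: 8 bp
  228→236: 8 bp
  236→16 (wrap): 238-236+16 = 18 bp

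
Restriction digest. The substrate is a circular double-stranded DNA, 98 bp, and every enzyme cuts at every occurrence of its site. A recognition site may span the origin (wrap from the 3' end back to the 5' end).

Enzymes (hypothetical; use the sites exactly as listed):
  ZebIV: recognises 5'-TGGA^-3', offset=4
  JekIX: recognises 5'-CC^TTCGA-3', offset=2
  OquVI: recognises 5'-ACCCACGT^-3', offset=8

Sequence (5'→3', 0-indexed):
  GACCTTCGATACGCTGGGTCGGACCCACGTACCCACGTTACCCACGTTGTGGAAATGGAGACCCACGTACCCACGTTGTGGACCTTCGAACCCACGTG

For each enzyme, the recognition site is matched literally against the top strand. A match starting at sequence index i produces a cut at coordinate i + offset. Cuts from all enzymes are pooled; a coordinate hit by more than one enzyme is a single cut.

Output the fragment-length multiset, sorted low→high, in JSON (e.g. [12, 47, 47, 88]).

[2,2,3,6,6,6,8,8,9,9,13,26]

Site scan:
  ZebIV (TGGA, off=4): starts [49, 55, 78, 96] → cuts [2, 53, 59, 82]
  JekIX (CCTTCGA, off=2): starts [2, 82] → cuts [4, 84]
  OquVI (ACCCACGT, off=8): starts [22, 30, 39, 60, 68, 89] → cuts [30, 38, 47, 68, 76, 97]

Pooled cuts: [2, 4, 30, 38, 47, 53, 59, 68, 76, 82, 84, 97]

Fragments:
  2→4: 2 bp
  4→30: 26 bp
  30→38: 8 bp
  38→47: 9 bp
  47→53: 6 bp
  53→59: 6 bp
  59→68: 9 bp
  68→76: 8 bp
  76→82: 6 bp
  82→84: 2 bp
  84→97: 13 bp
  97→2 (wrap): 98-97+2 = 3 bp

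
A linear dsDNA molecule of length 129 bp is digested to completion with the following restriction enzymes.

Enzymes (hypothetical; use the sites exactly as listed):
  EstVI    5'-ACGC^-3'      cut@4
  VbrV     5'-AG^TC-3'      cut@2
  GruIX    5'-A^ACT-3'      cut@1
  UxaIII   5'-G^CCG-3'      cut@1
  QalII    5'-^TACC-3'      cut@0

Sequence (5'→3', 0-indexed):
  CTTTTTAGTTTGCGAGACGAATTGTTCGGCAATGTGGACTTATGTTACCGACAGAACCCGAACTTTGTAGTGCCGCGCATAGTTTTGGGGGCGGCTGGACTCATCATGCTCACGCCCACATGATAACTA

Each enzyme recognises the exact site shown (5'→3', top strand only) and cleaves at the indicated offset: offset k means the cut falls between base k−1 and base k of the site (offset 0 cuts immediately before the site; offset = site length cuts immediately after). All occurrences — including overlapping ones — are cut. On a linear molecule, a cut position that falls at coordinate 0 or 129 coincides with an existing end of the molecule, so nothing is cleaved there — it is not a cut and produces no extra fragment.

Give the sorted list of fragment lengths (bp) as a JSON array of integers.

[4,10,11,16,43,45]

Scan for sites:
  EstVI ACGC/4: at [111] ⇒ [115]
  VbrV (AGTC, off=2): no sites
  GruIX AACT/1: at [60, 124] ⇒ [61, 125]
  UxaIII GCCG/1: at [71] ⇒ [72]
  QalII TACC/0: at [45] ⇒ [45]

All cut coordinates (distinct, sorted): [45, 61, 72, 115, 125]

Fragment lengths:
  [0,45): 45 bp
  [45,61): 16 bp
  [61,72): 11 bp
  [72,115): 43 bp
  [115,125): 10 bp
  [125,129): 4 bp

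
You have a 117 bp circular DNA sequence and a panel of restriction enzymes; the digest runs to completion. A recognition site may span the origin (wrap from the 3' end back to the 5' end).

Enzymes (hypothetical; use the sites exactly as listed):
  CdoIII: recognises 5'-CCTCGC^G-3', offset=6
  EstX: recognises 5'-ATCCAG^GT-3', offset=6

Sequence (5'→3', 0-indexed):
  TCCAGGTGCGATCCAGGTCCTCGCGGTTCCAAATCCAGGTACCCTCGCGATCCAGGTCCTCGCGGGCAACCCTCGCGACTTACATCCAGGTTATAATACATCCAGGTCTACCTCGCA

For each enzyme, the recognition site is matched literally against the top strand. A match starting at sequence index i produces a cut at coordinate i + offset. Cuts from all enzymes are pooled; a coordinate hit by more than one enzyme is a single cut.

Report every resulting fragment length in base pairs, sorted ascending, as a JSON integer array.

[7,8,8,10,11,13,13,14,16,17]

Per-enzyme occurrences:
  CdoIII CCTCGCG/6: at [18, 42, 57, 70] ⇒ [24, 48, 63, 76]
  EstX ATCCAGGT/6: at [10, 32, 49, 83, 99, 116] ⇒ [5, 16, 38, 55, 89, 105]

All cut coordinates (distinct, sorted): [5, 16, 24, 38, 48, 55, 63, 76, 89, 105]

Fragment lengths:
  5→16: 11 bp
  16→24: 8 bp
  24→38: 14 bp
  38→48: 10 bp
  48→55: 7 bp
  55→63: 8 bp
  63→76: 13 bp
  76→89: 13 bp
  89→105: 16 bp
  105→5 (wrap): 117-105+5 = 17 bp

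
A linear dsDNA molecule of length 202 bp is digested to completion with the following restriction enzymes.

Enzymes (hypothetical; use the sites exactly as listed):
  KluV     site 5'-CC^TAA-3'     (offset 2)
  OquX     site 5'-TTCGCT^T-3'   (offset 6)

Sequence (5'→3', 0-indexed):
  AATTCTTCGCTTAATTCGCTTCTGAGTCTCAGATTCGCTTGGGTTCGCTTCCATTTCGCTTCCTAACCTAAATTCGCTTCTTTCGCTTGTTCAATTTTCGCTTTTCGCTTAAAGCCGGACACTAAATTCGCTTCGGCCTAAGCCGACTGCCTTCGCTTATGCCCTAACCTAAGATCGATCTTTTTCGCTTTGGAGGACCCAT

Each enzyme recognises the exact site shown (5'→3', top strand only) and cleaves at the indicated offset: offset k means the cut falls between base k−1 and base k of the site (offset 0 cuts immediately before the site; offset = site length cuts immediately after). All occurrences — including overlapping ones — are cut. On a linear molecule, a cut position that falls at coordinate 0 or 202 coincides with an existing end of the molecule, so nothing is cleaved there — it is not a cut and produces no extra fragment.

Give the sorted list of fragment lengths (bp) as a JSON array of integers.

Site scan:
  KluV CCTAA/2: at [61, 66, 136, 162, 167] ⇒ [63, 68, 138, 164, 169]
  OquX TTCGCTT/6: at [5, 14, 33, 43, 54, 72, 81, 96, 103, 126, 151, 183] ⇒ [11, 20, 39, 49, 60, 78, 87, 102, 109, 132, 157, 189]

Pooled cuts: [11, 20, 39, 49, 60, 63, 68, 78, 87, 102, 109, 132, 138, 157, 164, 169, 189]

Fragments:
  [0,11): 11 bp
  [11,20): 9 bp
  [20,39): 19 bp
  [39,49): 10 bp
  [49,60): 11 bp
  [60,63): 3 bp
  [63,68): 5 bp
  [68,78): 10 bp
  [78,87): 9 bp
  [87,102): 15 bp
  [102,109): 7 bp
  [109,132): 23 bp
  [132,138): 6 bp
  [138,157): 19 bp
  [157,164): 7 bp
  [164,169): 5 bp
  [169,189): 20 bp
  [189,202): 13 bp

[3,5,5,6,7,7,9,9,10,10,11,11,13,15,19,19,20,23]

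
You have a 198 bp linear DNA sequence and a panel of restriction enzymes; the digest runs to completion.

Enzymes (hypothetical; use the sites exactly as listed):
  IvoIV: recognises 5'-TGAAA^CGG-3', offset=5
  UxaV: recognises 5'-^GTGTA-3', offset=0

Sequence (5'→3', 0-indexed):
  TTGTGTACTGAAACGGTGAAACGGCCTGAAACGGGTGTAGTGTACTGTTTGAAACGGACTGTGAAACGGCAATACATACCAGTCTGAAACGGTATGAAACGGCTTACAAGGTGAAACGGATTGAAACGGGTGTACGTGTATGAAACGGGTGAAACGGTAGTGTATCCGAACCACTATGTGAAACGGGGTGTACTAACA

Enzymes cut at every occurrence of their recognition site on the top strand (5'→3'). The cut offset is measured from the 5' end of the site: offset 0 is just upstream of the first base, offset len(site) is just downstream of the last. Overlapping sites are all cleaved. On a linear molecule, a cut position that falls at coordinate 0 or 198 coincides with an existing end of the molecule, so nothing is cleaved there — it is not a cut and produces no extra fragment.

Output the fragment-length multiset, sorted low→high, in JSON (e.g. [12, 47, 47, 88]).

[2,3,3,4,5,5,6,8,9,10,10,10,10,11,11,12,15,17,23,24]

Scan for sites:
  IvoIV (TGAAACGG, off=5): starts [8, 16, 26, 49, 61, 84, 94, 111, 121, 140, 149, 178] → cuts [13, 21, 31, 54, 66, 89, 99, 116, 126, 145, 154, 183]
  UxaV (GTGTA, off=0): starts [2, 34, 39, 129, 135, 159, 187] → cuts [2, 34, 39, 129, 135, 159, 187]

All cut coordinates (distinct, sorted): [2, 13, 21, 31, 34, 39, 54, 66, 89, 99, 116, 126, 129, 135, 145, 154, 159, 183, 187]

Fragments:
  [0,2): 2 bp
  [2,13): 11 bp
  [13,21): 8 bp
  [21,31): 10 bp
  [31,34): 3 bp
  [34,39): 5 bp
  [39,54): 15 bp
  [54,66): 12 bp
  [66,89): 23 bp
  [89,99): 10 bp
  [99,116): 17 bp
  [116,126): 10 bp
  [126,129): 3 bp
  [129,135): 6 bp
  [135,145): 10 bp
  [145,154): 9 bp
  [154,159): 5 bp
  [159,183): 24 bp
  [183,187): 4 bp
  [187,198): 11 bp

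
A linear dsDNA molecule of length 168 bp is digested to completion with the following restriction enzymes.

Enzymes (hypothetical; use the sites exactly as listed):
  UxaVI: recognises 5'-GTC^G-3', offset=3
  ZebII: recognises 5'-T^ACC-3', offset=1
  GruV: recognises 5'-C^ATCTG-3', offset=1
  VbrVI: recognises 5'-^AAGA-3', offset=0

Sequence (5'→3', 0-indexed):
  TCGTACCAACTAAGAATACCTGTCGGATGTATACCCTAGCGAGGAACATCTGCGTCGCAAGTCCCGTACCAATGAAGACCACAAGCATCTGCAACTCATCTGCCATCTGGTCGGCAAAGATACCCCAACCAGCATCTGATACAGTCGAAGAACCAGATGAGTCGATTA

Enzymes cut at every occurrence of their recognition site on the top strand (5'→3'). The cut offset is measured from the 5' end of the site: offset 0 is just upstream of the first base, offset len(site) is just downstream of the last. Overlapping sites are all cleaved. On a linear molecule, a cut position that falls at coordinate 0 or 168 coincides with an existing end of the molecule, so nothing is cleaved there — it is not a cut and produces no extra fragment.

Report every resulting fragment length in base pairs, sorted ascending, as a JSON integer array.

Scan for sites:
  UxaVI (GTCG, off=3): starts [21, 53, 109, 143, 160] → cuts [24, 56, 112, 146, 163]
  ZebII (TACC, off=1): starts [3, 16, 31, 66, 120] → cuts [4, 17, 32, 67, 121]
  GruV (CATCTG, off=1): starts [46, 85, 96, 103, 132] → cuts [47, 86, 97, 104, 133]
  VbrVI (AAGA, off=0): starts [11, 74, 116, 147] → cuts [11, 74, 116, 147]

Pooled cuts: [4, 11, 17, 24, 32, 47, 56, 67, 74, 86, 97, 104, 112, 116, 121, 133, 146, 147, 163]

Fragment lengths:
  [0,4): 4 bp
  [4,11): 7 bp
  [11,17): 6 bp
  [17,24): 7 bp
  [24,32): 8 bp
  [32,47): 15 bp
  [47,56): 9 bp
  [56,67): 11 bp
  [67,74): 7 bp
  [74,86): 12 bp
  [86,97): 11 bp
  [97,104): 7 bp
  [104,112): 8 bp
  [112,116): 4 bp
  [116,121): 5 bp
  [121,133): 12 bp
  [133,146): 13 bp
  [146,147): 1 bp
  [147,163): 16 bp
  [163,168): 5 bp

[1,4,4,5,5,6,7,7,7,7,8,8,9,11,11,12,12,13,15,16]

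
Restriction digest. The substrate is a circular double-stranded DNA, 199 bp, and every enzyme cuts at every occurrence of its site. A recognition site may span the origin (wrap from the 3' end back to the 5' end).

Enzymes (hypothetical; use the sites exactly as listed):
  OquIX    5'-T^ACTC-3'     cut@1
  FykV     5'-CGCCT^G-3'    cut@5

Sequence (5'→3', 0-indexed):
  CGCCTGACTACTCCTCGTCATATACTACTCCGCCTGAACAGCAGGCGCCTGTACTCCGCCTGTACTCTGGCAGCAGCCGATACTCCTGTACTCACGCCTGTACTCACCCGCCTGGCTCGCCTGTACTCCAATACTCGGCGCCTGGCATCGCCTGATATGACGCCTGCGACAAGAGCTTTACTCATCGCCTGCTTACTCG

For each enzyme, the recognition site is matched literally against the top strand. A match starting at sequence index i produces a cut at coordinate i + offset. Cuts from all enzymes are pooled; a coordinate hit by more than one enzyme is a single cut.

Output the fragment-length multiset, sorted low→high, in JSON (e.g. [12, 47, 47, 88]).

[2,2,2,2,4,4,8,8,9,9,9,10,10,10,11,11,12,12,14,15,17,18]

Site scan:
  OquIX TACTC/1: at [8, 25, 51, 62, 80, 88, 100, 123, 131, 178, 193] ⇒ [9, 26, 52, 63, 81, 89, 101, 124, 132, 179, 194]
  FykV CGCCTG/5: at [0, 30, 45, 56, 94, 108, 117, 138, 148, 160, 185] ⇒ [5, 35, 50, 61, 99, 113, 122, 143, 153, 165, 190]

All cut coordinates (distinct, sorted): [5, 9, 26, 35, 50, 52, 61, 63, 81, 89, 99, 101, 113, 122, 124, 132, 143, 153, 165, 179, 190, 194]

Fragment lengths:
  5→9: 4 bp
  9→26: 17 bp
  26→35: 9 bp
  35→50: 15 bp
  50→52: 2 bp
  52→61: 9 bp
  61→63: 2 bp
  63→81: 18 bp
  81→89: 8 bp
  89→99: 10 bp
  99→101: 2 bp
  101→113: 12 bp
  113→122: 9 bp
  122→124: 2 bp
  124→132: 8 bp
  132→143: 11 bp
  143→153: 10 bp
  153→165: 12 bp
  165→179: 14 bp
  179→190: 11 bp
  190→194: 4 bp
  194→5 (wrap): 199-194+5 = 10 bp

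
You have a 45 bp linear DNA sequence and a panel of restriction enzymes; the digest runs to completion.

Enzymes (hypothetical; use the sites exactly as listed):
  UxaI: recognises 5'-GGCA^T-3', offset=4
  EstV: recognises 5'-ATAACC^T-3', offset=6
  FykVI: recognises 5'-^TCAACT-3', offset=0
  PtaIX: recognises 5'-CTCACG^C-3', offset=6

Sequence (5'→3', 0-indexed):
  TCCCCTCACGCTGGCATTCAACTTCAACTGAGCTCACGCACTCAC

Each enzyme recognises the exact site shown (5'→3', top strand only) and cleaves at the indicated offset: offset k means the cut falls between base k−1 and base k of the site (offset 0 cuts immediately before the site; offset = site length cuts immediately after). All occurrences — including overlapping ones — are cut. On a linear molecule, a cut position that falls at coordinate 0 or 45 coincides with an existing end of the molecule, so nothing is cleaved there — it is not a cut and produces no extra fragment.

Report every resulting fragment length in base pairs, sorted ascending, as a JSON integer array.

[1,6,6,7,10,15]

Site scan:
  UxaI (GGCAT, off=4): starts [12] → cuts [16]
  EstV (ATAACCT, off=6): no sites
  FykVI (TCAACT, off=0): starts [17, 23] → cuts [17, 23]
  PtaIX (CTCACGC, off=6): starts [4, 32] → cuts [10, 38]

Pooled cuts: [10, 16, 17, 23, 38]

Fragment lengths:
  [0,10): 10 bp
  [10,16): 6 bp
  [16,17): 1 bp
  [17,23): 6 bp
  [23,38): 15 bp
  [38,45): 7 bp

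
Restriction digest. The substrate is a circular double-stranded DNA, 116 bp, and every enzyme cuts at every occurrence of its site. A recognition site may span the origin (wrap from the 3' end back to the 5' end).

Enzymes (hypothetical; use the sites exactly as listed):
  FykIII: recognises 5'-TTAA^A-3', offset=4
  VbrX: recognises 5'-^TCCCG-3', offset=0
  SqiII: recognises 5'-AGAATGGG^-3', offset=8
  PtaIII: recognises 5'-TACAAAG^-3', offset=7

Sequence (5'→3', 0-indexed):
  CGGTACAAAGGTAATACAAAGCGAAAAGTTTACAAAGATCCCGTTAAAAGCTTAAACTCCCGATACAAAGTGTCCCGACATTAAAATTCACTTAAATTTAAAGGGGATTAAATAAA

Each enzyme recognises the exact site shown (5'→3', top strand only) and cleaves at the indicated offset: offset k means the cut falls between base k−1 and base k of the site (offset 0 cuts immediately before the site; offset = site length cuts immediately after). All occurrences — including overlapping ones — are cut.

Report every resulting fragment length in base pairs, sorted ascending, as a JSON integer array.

Per-enzyme occurrences:
  FykIII TTAAA/4: at [43, 51, 80, 91, 97, 107] ⇒ [47, 55, 84, 95, 101, 111]
  VbrX TCCCG/0: at [38, 57, 72] ⇒ [38, 57, 72]
  SqiII (AGAATGGG, off=8): no sites
  PtaIII TACAAAG/7: at [3, 14, 30, 63] ⇒ [10, 21, 37, 70]

Pooled cuts: [10, 21, 37, 38, 47, 55, 57, 70, 72, 84, 95, 101, 111]

Fragment lengths:
  10→21: 11 bp
  21→37: 16 bp
  37→38: 1 bp
  38→47: 9 bp
  47→55: 8 bp
  55→57: 2 bp
  57→70: 13 bp
  70→72: 2 bp
  72→84: 12 bp
  84→95: 11 bp
  95→101: 6 bp
  101→111: 10 bp
  111→10 (wrap): 116-111+10 = 15 bp

[1,2,2,6,8,9,10,11,11,12,13,15,16]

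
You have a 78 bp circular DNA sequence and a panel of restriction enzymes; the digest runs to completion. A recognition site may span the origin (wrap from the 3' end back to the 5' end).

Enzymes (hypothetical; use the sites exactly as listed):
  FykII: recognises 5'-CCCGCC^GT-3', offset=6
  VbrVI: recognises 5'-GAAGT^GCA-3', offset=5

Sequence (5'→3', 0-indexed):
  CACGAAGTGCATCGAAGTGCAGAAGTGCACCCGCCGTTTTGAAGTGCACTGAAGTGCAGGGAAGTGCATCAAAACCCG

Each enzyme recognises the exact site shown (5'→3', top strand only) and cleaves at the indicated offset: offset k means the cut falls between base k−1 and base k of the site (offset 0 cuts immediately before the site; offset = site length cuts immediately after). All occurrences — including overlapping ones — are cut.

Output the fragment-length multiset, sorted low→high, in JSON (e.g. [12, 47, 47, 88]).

Per-enzyme occurrences:
  FykII CCCGCCGT/6: at [29] ⇒ [35]
  VbrVI GAAGTGCA/5: at [3, 13, 21, 40, 50, 60] ⇒ [8, 18, 26, 45, 55, 65]

Pooled cuts: [8, 18, 26, 35, 45, 55, 65]

Fragments:
  8→18: 10 bp
  18→26: 8 bp
  26→35: 9 bp
  35→45: 10 bp
  45→55: 10 bp
  55→65: 10 bp
  65→8 (wrap): 78-65+8 = 21 bp

[8,9,10,10,10,10,21]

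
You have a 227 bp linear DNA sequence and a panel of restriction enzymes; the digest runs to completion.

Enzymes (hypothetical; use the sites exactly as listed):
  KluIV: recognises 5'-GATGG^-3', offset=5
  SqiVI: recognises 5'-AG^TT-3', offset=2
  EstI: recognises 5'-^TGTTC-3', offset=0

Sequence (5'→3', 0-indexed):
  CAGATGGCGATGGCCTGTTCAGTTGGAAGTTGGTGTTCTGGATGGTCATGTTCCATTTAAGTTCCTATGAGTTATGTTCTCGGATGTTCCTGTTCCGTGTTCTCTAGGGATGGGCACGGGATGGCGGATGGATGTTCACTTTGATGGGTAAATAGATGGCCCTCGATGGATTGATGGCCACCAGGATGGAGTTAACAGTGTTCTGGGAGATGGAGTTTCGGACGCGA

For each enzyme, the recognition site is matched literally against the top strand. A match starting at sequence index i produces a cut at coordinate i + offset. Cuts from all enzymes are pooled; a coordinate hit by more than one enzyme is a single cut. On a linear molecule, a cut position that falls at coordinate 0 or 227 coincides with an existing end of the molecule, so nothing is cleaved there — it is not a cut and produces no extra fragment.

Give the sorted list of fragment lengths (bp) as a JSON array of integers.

Site scan:
  KluIV GATGG/5: at [2, 8, 40, 108, 119, 126, 142, 154, 164, 172, 184, 208] ⇒ [7, 13, 45, 113, 124, 131, 147, 159, 169, 177, 189, 213]
  SqiVI AGTT/2: at [20, 27, 59, 69, 189, 213] ⇒ [22, 29, 61, 71, 191, 215]
  EstI TGTTC/0: at [15, 33, 48, 74, 84, 90, 97, 132, 198] ⇒ [15, 33, 48, 74, 84, 90, 97, 132, 198]

Pooled cuts: [7, 13, 15, 22, 29, 33, 45, 48, 61, 71, 74, 84, 90, 97, 113, 124, 131, 132, 147, 159, 169, 177, 189, 191, 198, 213, 215]

Fragments:
  [0,7): 7 bp
  [7,13): 6 bp
  [13,15): 2 bp
  [15,22): 7 bp
  [22,29): 7 bp
  [29,33): 4 bp
  [33,45): 12 bp
  [45,48): 3 bp
  [48,61): 13 bp
  [61,71): 10 bp
  [71,74): 3 bp
  [74,84): 10 bp
  [84,90): 6 bp
  [90,97): 7 bp
  [97,113): 16 bp
  [113,124): 11 bp
  [124,131): 7 bp
  [131,132): 1 bp
  [132,147): 15 bp
  [147,159): 12 bp
  [159,169): 10 bp
  [169,177): 8 bp
  [177,189): 12 bp
  [189,191): 2 bp
  [191,198): 7 bp
  [198,213): 15 bp
  [213,215): 2 bp
  [215,227): 12 bp

[1,2,2,2,3,3,4,6,6,7,7,7,7,7,7,8,10,10,10,11,12,12,12,12,13,15,15,16]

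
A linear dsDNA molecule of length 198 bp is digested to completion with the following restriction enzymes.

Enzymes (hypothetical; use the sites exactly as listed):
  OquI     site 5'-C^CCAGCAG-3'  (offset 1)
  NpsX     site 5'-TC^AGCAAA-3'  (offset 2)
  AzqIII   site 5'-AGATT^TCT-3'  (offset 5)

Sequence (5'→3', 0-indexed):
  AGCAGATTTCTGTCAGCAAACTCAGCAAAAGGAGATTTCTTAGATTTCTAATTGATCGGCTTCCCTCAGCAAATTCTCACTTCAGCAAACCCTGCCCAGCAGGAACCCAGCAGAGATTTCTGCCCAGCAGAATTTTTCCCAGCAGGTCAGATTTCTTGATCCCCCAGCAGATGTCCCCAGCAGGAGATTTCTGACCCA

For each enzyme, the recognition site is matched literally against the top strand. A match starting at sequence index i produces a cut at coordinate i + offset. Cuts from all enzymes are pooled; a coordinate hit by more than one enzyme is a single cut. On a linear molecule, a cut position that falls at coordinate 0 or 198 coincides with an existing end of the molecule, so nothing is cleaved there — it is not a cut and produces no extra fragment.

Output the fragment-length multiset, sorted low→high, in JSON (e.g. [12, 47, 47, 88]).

Per-enzyme occurrences:
  OquI CCCAGCAG/1: at [94, 105, 122, 137, 162, 175] ⇒ [95, 106, 123, 138, 163, 176]
  NpsX TCAGCAAA/2: at [12, 21, 65, 81] ⇒ [14, 23, 67, 83]
  AzqIII AGATTTCT/5: at [3, 32, 41, 113, 148, 184] ⇒ [8, 37, 46, 118, 153, 189]

Pooled cuts: [8, 14, 23, 37, 46, 67, 83, 95, 106, 118, 123, 138, 153, 163, 176, 189]

Fragments:
  [0,8): 8 bp
  [8,14): 6 bp
  [14,23): 9 bp
  [23,37): 14 bp
  [37,46): 9 bp
  [46,67): 21 bp
  [67,83): 16 bp
  [83,95): 12 bp
  [95,106): 11 bp
  [106,118): 12 bp
  [118,123): 5 bp
  [123,138): 15 bp
  [138,153): 15 bp
  [153,163): 10 bp
  [163,176): 13 bp
  [176,189): 13 bp
  [189,198): 9 bp

[5,6,8,9,9,9,10,11,12,12,13,13,14,15,15,16,21]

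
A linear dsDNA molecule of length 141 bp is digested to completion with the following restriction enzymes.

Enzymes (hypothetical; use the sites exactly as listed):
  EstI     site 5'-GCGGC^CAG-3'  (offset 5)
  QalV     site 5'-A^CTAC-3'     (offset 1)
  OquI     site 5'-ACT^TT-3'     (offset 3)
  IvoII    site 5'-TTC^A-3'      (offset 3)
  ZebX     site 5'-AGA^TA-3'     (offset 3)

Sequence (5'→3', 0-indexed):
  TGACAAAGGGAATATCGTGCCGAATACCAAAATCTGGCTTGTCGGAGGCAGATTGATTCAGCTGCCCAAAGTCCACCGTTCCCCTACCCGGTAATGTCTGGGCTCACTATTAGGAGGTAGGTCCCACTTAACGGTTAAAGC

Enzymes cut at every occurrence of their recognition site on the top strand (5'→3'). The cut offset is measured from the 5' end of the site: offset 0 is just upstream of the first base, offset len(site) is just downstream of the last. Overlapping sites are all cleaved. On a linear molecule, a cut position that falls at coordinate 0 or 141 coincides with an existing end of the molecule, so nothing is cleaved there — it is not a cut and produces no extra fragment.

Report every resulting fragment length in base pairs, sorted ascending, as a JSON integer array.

Scan for sites:
  EstI (GCGGCCAG, off=5): no sites
  QalV (ACTAC, off=1): no sites
  OquI (ACTTT, off=3): no sites
  IvoII (TTCA, off=3): starts [56] → cuts [59]
  ZebX (AGATA, off=3): no sites

Pooled cuts: [59]

Fragment lengths:
  [0,59): 59 bp
  [59,141): 82 bp

[59,82]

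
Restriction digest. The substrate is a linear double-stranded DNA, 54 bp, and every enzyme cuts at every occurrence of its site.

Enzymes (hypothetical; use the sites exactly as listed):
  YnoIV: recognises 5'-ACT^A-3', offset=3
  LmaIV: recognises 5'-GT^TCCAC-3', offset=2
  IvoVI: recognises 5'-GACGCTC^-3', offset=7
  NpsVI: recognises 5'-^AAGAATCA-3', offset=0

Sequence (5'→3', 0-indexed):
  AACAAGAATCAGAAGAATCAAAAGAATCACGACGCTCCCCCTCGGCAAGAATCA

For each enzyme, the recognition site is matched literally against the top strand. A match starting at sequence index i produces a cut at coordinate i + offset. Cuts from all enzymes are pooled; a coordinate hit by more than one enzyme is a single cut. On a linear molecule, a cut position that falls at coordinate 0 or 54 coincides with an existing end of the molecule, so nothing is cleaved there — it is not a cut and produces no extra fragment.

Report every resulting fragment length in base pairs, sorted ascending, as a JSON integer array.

[3,8,9,9,9,16]

Scan for sites:
  YnoIV (ACTA, off=3): no sites
  LmaIV (GTTCCAC, off=2): no sites
  IvoVI GACGCTC/7: at [30] ⇒ [37]
  NpsVI AAGAATCA/0: at [3, 12, 21, 46] ⇒ [3, 12, 21, 46]

Pooled cuts: [3, 12, 21, 37, 46]

Fragment lengths:
  [0,3): 3 bp
  [3,12): 9 bp
  [12,21): 9 bp
  [21,37): 16 bp
  [37,46): 9 bp
  [46,54): 8 bp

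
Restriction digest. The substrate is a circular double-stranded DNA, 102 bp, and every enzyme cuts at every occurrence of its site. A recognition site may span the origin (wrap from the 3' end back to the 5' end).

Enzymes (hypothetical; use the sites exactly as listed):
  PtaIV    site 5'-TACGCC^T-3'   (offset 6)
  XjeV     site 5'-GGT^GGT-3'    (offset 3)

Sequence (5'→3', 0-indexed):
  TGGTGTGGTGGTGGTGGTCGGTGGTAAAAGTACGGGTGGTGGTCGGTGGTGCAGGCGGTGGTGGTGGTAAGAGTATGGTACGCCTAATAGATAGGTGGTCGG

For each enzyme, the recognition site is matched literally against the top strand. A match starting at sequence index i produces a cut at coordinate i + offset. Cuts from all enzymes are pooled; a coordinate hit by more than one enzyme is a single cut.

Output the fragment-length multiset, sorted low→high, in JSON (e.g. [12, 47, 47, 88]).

[3,3,3,3,3,7,7,7,8,12,12,15,19]

Per-enzyme occurrences:
  PtaIV TACGCCT/6: at [78] ⇒ [84]
  XjeV GGTGGT/3: at [6, 9, 12, 19, 34, 37, 44, 56, 59, 62, 93, 100] ⇒ [1, 9, 12, 15, 22, 37, 40, 47, 59, 62, 65, 96]

Pooled cuts: [1, 9, 12, 15, 22, 37, 40, 47, 59, 62, 65, 84, 96]

Fragments:
  1→9: 8 bp
  9→12: 3 bp
  12→15: 3 bp
  15→22: 7 bp
  22→37: 15 bp
  37→40: 3 bp
  40→47: 7 bp
  47→59: 12 bp
  59→62: 3 bp
  62→65: 3 bp
  65→84: 19 bp
  84→96: 12 bp
  96→1 (wrap): 102-96+1 = 7 bp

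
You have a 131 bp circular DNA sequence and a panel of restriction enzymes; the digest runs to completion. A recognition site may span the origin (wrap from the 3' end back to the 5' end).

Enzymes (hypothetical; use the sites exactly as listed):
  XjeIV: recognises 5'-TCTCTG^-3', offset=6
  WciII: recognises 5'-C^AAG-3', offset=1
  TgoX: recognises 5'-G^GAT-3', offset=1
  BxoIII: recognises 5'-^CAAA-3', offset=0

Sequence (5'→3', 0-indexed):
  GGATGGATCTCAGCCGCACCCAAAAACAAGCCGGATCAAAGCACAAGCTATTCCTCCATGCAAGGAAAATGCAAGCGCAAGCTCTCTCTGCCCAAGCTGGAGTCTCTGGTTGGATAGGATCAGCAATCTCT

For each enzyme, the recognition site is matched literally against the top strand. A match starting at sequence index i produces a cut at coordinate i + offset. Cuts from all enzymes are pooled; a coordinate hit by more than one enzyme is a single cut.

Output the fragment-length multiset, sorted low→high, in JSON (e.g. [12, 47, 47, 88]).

[3,3,4,4,5,6,6,7,8,11,12,15,15,15,17]

Scan for sites:
  XjeIV TCTCTG/6: at [84, 102, 126] ⇒ [1, 90, 108]
  WciII CAAG/1: at [26, 43, 60, 71, 77, 92] ⇒ [27, 44, 61, 72, 78, 93]
  TgoX GGAT/1: at [0, 4, 32, 111, 116] ⇒ [1, 5, 33, 112, 117]
  BxoIII CAAA/0: at [20, 36] ⇒ [20, 36]

Pooled cuts: [1, 5, 20, 27, 33, 36, 44, 61, 72, 78, 90, 93, 108, 112, 117]

Fragments:
  1→5: 4 bp
  5→20: 15 bp
  20→27: 7 bp
  27→33: 6 bp
  33→36: 3 bp
  36→44: 8 bp
  44→61: 17 bp
  61→72: 11 bp
  72→78: 6 bp
  78→90: 12 bp
  90→93: 3 bp
  93→108: 15 bp
  108→112: 4 bp
  112→117: 5 bp
  117→1 (wrap): 131-117+1 = 15 bp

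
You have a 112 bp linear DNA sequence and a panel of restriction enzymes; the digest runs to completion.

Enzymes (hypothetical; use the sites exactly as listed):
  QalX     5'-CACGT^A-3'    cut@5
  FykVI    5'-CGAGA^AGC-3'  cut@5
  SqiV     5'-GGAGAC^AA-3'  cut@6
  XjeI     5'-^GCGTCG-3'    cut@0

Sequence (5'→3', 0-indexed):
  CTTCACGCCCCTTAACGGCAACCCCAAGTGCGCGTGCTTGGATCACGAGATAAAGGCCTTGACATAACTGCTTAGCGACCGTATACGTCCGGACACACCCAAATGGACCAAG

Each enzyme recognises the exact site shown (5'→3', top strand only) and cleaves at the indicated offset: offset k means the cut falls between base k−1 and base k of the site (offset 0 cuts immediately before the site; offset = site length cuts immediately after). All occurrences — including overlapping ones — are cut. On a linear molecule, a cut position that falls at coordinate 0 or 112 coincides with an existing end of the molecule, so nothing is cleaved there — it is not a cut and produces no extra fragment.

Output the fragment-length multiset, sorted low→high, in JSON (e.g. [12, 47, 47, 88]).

Site scan:
  QalX (CACGTA, off=5): no sites
  FykVI (CGAGAAGC, off=5): no sites
  SqiV (GGAGACAA, off=6): no sites
  XjeI (GCGTCG, off=0): no sites

All cut coordinates (distinct, sorted): ∅

Fragment lengths:
  no cuts → one linear fragment of 112 bp

[112]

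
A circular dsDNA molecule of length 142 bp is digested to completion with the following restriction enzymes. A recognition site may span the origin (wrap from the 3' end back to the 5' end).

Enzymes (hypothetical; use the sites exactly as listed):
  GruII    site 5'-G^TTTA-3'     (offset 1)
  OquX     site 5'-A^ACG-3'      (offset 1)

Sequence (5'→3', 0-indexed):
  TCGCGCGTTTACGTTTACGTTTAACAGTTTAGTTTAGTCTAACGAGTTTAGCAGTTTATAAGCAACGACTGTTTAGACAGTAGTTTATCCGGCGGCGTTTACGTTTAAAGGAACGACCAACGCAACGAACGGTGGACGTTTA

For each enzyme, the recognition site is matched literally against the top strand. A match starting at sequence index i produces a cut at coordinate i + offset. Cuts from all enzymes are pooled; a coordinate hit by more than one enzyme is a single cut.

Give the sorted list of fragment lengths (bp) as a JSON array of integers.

Site scan:
  GruII GTTTA/1: at [6, 12, 18, 26, 31, 45, 53, 70, 82, 96, 102, 137] ⇒ [7, 13, 19, 27, 32, 46, 54, 71, 83, 97, 103, 138]
  OquX AACG/1: at [40, 63, 111, 118, 123, 127] ⇒ [41, 64, 112, 119, 124, 128]

Pooled cuts: [7, 13, 19, 27, 32, 41, 46, 54, 64, 71, 83, 97, 103, 112, 119, 124, 128, 138]

Fragments:
  7→13: 6 bp
  13→19: 6 bp
  19→27: 8 bp
  27→32: 5 bp
  32→41: 9 bp
  41→46: 5 bp
  46→54: 8 bp
  54→64: 10 bp
  64→71: 7 bp
  71→83: 12 bp
  83→97: 14 bp
  97→103: 6 bp
  103→112: 9 bp
  112→119: 7 bp
  119→124: 5 bp
  124→128: 4 bp
  128→138: 10 bp
  138→7 (wrap): 142-138+7 = 11 bp

[4,5,5,5,6,6,6,7,7,8,8,9,9,10,10,11,12,14]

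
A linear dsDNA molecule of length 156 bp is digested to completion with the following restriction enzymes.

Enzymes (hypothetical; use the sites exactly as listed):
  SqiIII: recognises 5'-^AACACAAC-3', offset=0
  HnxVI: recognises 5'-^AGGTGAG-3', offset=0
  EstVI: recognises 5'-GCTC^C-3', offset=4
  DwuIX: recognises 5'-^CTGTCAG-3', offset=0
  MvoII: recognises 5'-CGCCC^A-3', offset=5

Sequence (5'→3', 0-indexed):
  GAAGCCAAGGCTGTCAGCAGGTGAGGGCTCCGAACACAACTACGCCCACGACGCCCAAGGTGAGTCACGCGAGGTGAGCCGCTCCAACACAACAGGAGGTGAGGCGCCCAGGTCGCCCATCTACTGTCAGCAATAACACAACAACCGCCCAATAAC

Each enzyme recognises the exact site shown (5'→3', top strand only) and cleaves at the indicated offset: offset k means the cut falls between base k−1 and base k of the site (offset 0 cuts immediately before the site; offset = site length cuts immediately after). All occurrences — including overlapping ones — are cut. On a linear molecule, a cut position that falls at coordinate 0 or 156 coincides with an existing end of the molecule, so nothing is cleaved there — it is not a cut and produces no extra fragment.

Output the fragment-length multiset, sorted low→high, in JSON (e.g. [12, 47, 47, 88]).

[1,1,2,5,6,8,9,9,10,11,11,12,13,13,14,15,16]

Site scan:
  SqiIII AACACAAC/0: at [32, 85, 134] ⇒ [32, 85, 134]
  HnxVI AGGTGAG/0: at [18, 57, 71, 96] ⇒ [18, 57, 71, 96]
  EstVI GCTCC/4: at [26, 80] ⇒ [30, 84]
  DwuIX CTGTCAG/0: at [10, 123] ⇒ [10, 123]
  MvoII CGCCCA/5: at [42, 51, 104, 113, 145] ⇒ [47, 56, 109, 118, 150]

Pooled cuts: [10, 18, 30, 32, 47, 56, 57, 71, 84, 85, 96, 109, 118, 123, 134, 150]

Fragment lengths:
  [0,10): 10 bp
  [10,18): 8 bp
  [18,30): 12 bp
  [30,32): 2 bp
  [32,47): 15 bp
  [47,56): 9 bp
  [56,57): 1 bp
  [57,71): 14 bp
  [71,84): 13 bp
  [84,85): 1 bp
  [85,96): 11 bp
  [96,109): 13 bp
  [109,118): 9 bp
  [118,123): 5 bp
  [123,134): 11 bp
  [134,150): 16 bp
  [150,156): 6 bp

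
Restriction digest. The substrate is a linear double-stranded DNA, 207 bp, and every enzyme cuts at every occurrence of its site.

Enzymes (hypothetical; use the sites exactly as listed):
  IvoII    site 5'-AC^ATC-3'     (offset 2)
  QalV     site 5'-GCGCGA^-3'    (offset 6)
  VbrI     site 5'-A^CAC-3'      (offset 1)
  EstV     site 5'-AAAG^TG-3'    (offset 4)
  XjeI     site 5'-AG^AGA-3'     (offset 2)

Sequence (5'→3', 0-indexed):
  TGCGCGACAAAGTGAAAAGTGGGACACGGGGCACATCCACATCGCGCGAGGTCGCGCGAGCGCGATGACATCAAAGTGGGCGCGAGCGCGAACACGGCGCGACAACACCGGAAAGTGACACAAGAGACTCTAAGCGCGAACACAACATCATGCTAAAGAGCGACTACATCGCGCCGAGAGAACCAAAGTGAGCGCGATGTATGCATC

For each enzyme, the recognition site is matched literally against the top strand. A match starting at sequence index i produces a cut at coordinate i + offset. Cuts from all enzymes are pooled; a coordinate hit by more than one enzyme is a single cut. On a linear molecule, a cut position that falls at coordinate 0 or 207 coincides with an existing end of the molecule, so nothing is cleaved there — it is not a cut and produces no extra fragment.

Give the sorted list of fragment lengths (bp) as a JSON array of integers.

Per-enzyme occurrences:
  IvoII ACATC/2: at [32, 38, 67, 144, 165] ⇒ [34, 40, 69, 146, 167]
  QalV GCGCGA/6: at [1, 43, 53, 59, 79, 85, 96, 133, 191] ⇒ [7, 49, 59, 65, 85, 91, 102, 139, 197]
  VbrI ACAC/1: at [23, 91, 104, 117, 139] ⇒ [24, 92, 105, 118, 140]
  EstV AAAGTG/4: at [8, 15, 72, 111, 184] ⇒ [12, 19, 76, 115, 188]
  XjeI AGAGA/2: at [122, 176] ⇒ [124, 178]

All cut coordinates (distinct, sorted): [7, 12, 19, 24, 34, 40, 49, 59, 65, 69, 76, 85, 91, 92, 102, 105, 115, 118, 124, 139, 140, 146, 167, 178, 188, 197]

Fragments:
  [0,7): 7 bp
  [7,12): 5 bp
  [12,19): 7 bp
  [19,24): 5 bp
  [24,34): 10 bp
  [34,40): 6 bp
  [40,49): 9 bp
  [49,59): 10 bp
  [59,65): 6 bp
  [65,69): 4 bp
  [69,76): 7 bp
  [76,85): 9 bp
  [85,91): 6 bp
  [91,92): 1 bp
  [92,102): 10 bp
  [102,105): 3 bp
  [105,115): 10 bp
  [115,118): 3 bp
  [118,124): 6 bp
  [124,139): 15 bp
  [139,140): 1 bp
  [140,146): 6 bp
  [146,167): 21 bp
  [167,178): 11 bp
  [178,188): 10 bp
  [188,197): 9 bp
  [197,207): 10 bp

[1,1,3,3,4,5,5,6,6,6,6,6,7,7,7,9,9,9,10,10,10,10,10,10,11,15,21]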